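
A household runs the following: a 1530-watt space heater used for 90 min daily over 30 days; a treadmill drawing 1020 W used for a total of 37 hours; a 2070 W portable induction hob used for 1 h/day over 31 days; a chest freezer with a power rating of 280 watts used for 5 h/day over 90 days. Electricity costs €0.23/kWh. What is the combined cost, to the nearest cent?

€68.25

space heater: Runtime = 90 min × 30 = 2700 min = 45 h
space heater: 1.53 kW × 45 h = 68.85 kWh
treadmill: 1.02 kW × 37 h = 37.74 kWh
portable induction hob: Runtime = 1 h/day × 31 days = 31 h
portable induction hob: 2.07 kW × 31 h = 64.17 kWh
chest freezer: Runtime = 5 h/day × 90 days = 450 h
chest freezer: 0.28 kW × 450 h = 126 kWh
Total energy = 296.76 kWh
Cost = 296.76 × €0.23 = €68.25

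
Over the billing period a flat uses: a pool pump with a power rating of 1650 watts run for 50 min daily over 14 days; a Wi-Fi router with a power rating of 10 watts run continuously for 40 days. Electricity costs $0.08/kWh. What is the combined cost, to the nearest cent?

$2.31

pool pump: Runtime = 50 min × 14 = 700 min = 11.666666… h
pool pump: 1.65 kW × 11.666666… h = 19.25 kWh
Wi-Fi router: Runtime = 24 h × 40 = 960 h
Wi-Fi router: 0.01 kW × 960 h = 9.6 kWh
Total energy = 28.85 kWh
Cost = 28.85 × $0.08 = $2.31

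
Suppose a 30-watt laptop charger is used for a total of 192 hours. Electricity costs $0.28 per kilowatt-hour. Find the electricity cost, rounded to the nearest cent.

$1.61

Energy = 0.03 kW × 192 h = 5.76 kWh
Cost = 5.76 kWh × $0.28/kWh = $1.61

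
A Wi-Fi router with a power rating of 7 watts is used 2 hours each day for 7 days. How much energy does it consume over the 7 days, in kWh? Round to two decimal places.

Runtime = 2 h/day × 7 days = 14 h
Energy = 0.007 kW × 14 h = 0.098 kWh ≈ 0.10 kWh

0.10 kWh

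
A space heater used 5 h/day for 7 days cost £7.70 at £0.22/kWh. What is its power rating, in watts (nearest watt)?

1000 W

Energy = £7.70 ÷ £0.22/kWh = 35 kWh
Runtime = 5 h/day × 7 days = 35 h
Power = 35 kWh ÷ 35 h = 1 kW = 1000 W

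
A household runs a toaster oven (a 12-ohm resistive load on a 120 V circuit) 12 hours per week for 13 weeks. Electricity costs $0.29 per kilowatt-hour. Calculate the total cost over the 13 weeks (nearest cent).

Power = V²/R = 120²/12 = 1200 W = 1.2 kW
Runtime = 12 h/week × 13 weeks = 156 h
Energy = 1.2 kW × 156 h = 187.2 kWh
Cost = 187.2 kWh × $0.29/kWh = $54.29

$54.29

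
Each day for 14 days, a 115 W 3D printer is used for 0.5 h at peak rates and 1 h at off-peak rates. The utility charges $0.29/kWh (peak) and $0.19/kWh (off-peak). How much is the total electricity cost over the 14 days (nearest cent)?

$0.54

Peak energy = 0.115 kW × 0.5 h × 14 = 0.805 kWh
Off-peak energy = 0.115 kW × 1 h × 14 = 1.61 kWh
Cost = 0.805 × $0.29 + 1.61 × $0.19 = $0.23345 + $0.3059 = $0.54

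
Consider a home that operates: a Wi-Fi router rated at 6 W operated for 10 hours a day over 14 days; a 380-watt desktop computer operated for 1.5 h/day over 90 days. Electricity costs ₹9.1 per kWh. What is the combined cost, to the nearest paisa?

₹474.47

Wi-Fi router: Runtime = 10 h/day × 14 days = 140 h
Wi-Fi router: 0.006 kW × 140 h = 0.84 kWh
desktop computer: Runtime = 1.5 h/day × 90 days = 135 h
desktop computer: 0.38 kW × 135 h = 51.3 kWh
Total energy = 52.14 kWh
Cost = 52.14 × ₹9.1 = ₹474.47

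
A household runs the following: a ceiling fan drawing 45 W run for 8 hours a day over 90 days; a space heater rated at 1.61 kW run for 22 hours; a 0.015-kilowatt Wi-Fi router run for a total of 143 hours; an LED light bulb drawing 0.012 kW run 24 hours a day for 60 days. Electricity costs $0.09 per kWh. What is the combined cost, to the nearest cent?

ceiling fan: Runtime = 8 h/day × 90 days = 720 h
ceiling fan: 0.045 kW × 720 h = 32.4 kWh
space heater: 1.61 kW × 22 h = 35.42 kWh
Wi-Fi router: 0.015 kW × 143 h = 2.145 kWh
LED light bulb: Runtime = 24 h × 60 = 1440 h
LED light bulb: 0.012 kW × 1440 h = 17.28 kWh
Total energy = 87.245 kWh
Cost = 87.245 × $0.09 = $7.85

$7.85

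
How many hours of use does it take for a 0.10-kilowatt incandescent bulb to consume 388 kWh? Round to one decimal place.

3880.0 h

Hours = 388 kWh ÷ 0.1 kW = 3880.0 h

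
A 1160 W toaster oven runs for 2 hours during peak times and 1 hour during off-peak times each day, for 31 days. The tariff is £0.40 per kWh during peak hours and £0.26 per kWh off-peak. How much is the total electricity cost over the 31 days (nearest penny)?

£38.12

Peak energy = 1.16 kW × 2 h × 31 = 71.92 kWh
Off-peak energy = 1.16 kW × 1 h × 31 = 35.96 kWh
Cost = 71.92 × £0.40 + 35.96 × £0.26 = £28.768 + £9.3496 = £38.12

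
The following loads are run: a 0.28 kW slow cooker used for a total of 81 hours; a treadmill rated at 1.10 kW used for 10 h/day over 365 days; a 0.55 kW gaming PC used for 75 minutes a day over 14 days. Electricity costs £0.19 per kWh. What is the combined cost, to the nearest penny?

slow cooker: 0.28 kW × 81 h = 22.68 kWh
treadmill: Runtime = 10 h/day × 365 days = 3650 h
treadmill: 1.1 kW × 3650 h = 4015 kWh
gaming PC: Runtime = 75 min × 14 = 1050 min = 17.5 h
gaming PC: 0.55 kW × 17.5 h = 9.625 kWh
Total energy = 4047.305 kWh
Cost = 4047.305 × £0.19 = £768.99

£768.99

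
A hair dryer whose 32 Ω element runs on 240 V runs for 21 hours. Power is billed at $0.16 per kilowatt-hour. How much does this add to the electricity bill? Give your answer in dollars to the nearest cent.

Power = V²/R = 240²/32 = 1800 W = 1.8 kW
Energy = 1.8 kW × 21 h = 37.8 kWh
Cost = 37.8 kWh × $0.16/kWh = $6.05

$6.05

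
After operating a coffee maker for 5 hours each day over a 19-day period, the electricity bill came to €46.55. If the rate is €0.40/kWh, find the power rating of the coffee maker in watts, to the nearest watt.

Energy = €46.55 ÷ €0.40/kWh = 116.375 kWh
Runtime = 5 h/day × 19 days = 95 h
Power = 116.375 kWh ÷ 95 h = 1.225 kW = 1225 W

1225 W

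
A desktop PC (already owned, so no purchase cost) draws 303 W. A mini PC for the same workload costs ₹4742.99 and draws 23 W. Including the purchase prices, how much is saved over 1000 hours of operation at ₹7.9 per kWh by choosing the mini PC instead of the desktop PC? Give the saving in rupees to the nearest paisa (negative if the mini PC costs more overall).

desktop PC: ₹0.00 + (303/1000) kW × 1000 h × ₹7.9 = ₹0.00 + ₹2393.7 = ₹2393.7
mini PC: ₹4742.99 + (23/1000) kW × 1000 h × ₹7.9 = ₹4742.99 + ₹181.7 = ₹4924.69
Saving = ₹2393.7 − ₹4924.69 = −₹2530.99

-₹2530.99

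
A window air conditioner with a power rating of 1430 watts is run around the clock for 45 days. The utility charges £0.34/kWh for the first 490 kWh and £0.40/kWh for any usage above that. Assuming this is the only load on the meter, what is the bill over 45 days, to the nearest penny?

Runtime = 24 h × 45 = 1080 h
Energy = 1.43 kW × 1080 h = 1544.4 kWh
Tier 1 (0–490 kWh): 490 × £0.34 = £166.6
Above 490 kWh: 1054.4 × £0.40 = £421.76
Bill = £588.36

£588.36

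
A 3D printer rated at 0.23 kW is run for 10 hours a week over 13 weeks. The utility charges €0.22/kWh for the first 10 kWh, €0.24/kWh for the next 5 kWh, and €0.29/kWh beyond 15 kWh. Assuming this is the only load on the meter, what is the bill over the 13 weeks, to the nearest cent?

Runtime = 10 h/week × 13 weeks = 130 h
Energy = 0.23 kW × 130 h = 29.9 kWh
Tier 1 (0–10 kWh): 10 × €0.22 = €2.2
Tier 2 (10–15 kWh): 5 × €0.24 = €1.2
Above 15 kWh: 14.9 × €0.29 = €4.321
Bill = €7.72

€7.72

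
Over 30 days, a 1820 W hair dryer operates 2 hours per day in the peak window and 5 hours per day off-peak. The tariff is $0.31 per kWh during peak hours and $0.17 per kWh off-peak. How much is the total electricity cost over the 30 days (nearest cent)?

$80.26

Peak energy = 1.82 kW × 2 h × 30 = 109.2 kWh
Off-peak energy = 1.82 kW × 5 h × 30 = 273 kWh
Cost = 109.2 × $0.31 + 273 × $0.17 = $33.852 + $46.41 = $80.26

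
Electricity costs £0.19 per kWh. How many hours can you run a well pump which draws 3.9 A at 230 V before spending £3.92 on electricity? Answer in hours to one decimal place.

Power = 3.9 A × 230 V = 897 W = 0.897 kW
Energy available = £3.92 ÷ £0.19/kWh = 20.6316 kWh
Hours = 20.6316 kWh ÷ 0.897 kW = 23.0 h

23.0 h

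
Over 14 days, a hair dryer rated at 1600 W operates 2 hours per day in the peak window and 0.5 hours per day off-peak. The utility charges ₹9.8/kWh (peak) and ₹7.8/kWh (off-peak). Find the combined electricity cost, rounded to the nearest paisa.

Peak energy = 1.6 kW × 2 h × 14 = 44.8 kWh
Off-peak energy = 1.6 kW × 0.5 h × 14 = 11.2 kWh
Cost = 44.8 × ₹9.8 + 11.2 × ₹7.8 = ₹439.04 + ₹87.36 = ₹526.40

₹526.40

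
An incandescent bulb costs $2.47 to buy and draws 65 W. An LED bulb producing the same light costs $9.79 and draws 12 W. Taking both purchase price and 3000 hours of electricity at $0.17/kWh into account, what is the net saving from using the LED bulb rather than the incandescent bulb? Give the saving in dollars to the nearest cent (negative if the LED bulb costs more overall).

$19.71

incandescent bulb: $2.47 + (65/1000) kW × 3000 h × $0.17 = $2.47 + $33.15 = $35.62
LED bulb: $9.79 + (12/1000) kW × 3000 h × $0.17 = $9.79 + $6.12 = $15.91
Saving = $35.62 − $15.91 = $19.71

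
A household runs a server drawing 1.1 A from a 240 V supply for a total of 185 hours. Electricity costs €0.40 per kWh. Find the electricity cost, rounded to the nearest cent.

€19.54

Power = 1.1 A × 240 V = 264 W = 0.264 kW
Energy = 0.264 kW × 185 h = 48.84 kWh
Cost = 48.84 kWh × €0.40/kWh = €19.54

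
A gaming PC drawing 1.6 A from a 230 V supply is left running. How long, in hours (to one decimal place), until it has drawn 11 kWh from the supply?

29.9 h

Power = 1.6 A × 230 V = 368 W = 0.368 kW
Hours = 11 kWh ÷ 0.368 kW = 29.9 h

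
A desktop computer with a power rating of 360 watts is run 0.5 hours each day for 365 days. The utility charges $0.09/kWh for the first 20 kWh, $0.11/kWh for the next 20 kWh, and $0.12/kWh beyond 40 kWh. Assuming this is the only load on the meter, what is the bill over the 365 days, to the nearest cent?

Runtime = 0.5 h/day × 365 days = 182.5 h
Energy = 0.36 kW × 182.5 h = 65.7 kWh
Tier 1 (0–20 kWh): 20 × $0.09 = $1.8
Tier 2 (20–40 kWh): 20 × $0.11 = $2.2
Above 40 kWh: 25.7 × $0.12 = $3.084
Bill = $7.08

$7.08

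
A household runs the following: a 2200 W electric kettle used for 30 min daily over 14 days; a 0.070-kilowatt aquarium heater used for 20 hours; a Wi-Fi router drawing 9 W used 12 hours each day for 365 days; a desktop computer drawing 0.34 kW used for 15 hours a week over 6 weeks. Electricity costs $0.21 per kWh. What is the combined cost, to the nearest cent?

electric kettle: Runtime = 30 min × 14 = 420 min = 7 h
electric kettle: 2.2 kW × 7 h = 15.4 kWh
aquarium heater: 0.07 kW × 20 h = 1.4 kWh
Wi-Fi router: Runtime = 12 h/day × 365 days = 4380 h
Wi-Fi router: 0.009 kW × 4380 h = 39.42 kWh
desktop computer: Runtime = 15 h/week × 6 weeks = 90 h
desktop computer: 0.34 kW × 90 h = 30.6 kWh
Total energy = 86.82 kWh
Cost = 86.82 × $0.21 = $18.23

$18.23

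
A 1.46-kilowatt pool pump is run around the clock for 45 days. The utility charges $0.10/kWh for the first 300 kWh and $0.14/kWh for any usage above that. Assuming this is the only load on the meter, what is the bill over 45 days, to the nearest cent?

$208.75

Runtime = 24 h × 45 = 1080 h
Energy = 1.46 kW × 1080 h = 1576.8 kWh
Tier 1 (0–300 kWh): 300 × $0.10 = $30
Above 300 kWh: 1276.8 × $0.14 = $178.752
Bill = $208.75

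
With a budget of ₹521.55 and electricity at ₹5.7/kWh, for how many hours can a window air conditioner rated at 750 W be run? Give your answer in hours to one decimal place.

122.0 h

Energy available = ₹521.55 ÷ ₹5.7/kWh = 91.5 kWh
Hours = 91.5 kWh ÷ 0.75 kW = 122.0 h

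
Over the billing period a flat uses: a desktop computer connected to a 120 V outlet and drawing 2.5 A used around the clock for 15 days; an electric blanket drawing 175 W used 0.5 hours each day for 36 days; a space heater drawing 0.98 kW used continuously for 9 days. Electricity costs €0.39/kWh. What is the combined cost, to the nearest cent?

desktop computer: Power = 2.5 A × 120 V = 300 W = 0.3 kW
desktop computer: Runtime = 24 h × 15 = 360 h
desktop computer: 0.3 kW × 360 h = 108 kWh
electric blanket: Runtime = 0.5 h/day × 36 days = 18 h
electric blanket: 0.175 kW × 18 h = 3.15 kWh
space heater: Runtime = 24 h × 9 = 216 h
space heater: 0.98 kW × 216 h = 211.68 kWh
Total energy = 322.83 kWh
Cost = 322.83 × €0.39 = €125.90

€125.90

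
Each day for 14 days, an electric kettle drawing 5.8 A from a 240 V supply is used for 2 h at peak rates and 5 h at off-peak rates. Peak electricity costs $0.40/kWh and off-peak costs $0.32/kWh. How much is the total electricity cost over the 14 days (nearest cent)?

$46.77

Power = 5.8 A × 240 V = 1392 W = 1.392 kW
Peak energy = 1.392 kW × 2 h × 14 = 38.976 kWh
Off-peak energy = 1.392 kW × 5 h × 14 = 97.44 kWh
Cost = 38.976 × $0.40 + 97.44 × $0.32 = $15.5904 + $31.1808 = $46.77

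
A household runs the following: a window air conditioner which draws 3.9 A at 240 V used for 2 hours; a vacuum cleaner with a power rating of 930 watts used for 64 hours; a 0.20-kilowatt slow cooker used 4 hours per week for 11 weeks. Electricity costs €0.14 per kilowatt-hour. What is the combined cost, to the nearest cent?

window air conditioner: Power = 3.9 A × 240 V = 936 W = 0.936 kW
window air conditioner: 0.936 kW × 2 h = 1.872 kWh
vacuum cleaner: 0.93 kW × 64 h = 59.52 kWh
slow cooker: Runtime = 4 h/week × 11 weeks = 44 h
slow cooker: 0.2 kW × 44 h = 8.8 kWh
Total energy = 70.192 kWh
Cost = 70.192 × €0.14 = €9.83

€9.83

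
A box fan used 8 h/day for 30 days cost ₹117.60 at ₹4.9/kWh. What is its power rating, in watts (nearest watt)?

Energy = ₹117.60 ÷ ₹4.9/kWh = 24 kWh
Runtime = 8 h/day × 30 days = 240 h
Power = 24 kWh ÷ 240 h = 0.1 kW = 100 W

100 W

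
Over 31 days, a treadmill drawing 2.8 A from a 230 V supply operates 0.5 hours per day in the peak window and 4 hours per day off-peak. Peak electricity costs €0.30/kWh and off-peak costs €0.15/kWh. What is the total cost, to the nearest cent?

€14.97

Power = 2.8 A × 230 V = 644 W = 0.644 kW
Peak energy = 0.644 kW × 0.5 h × 31 = 9.982 kWh
Off-peak energy = 0.644 kW × 4 h × 31 = 79.856 kWh
Cost = 9.982 × €0.30 + 79.856 × €0.15 = €2.9946 + €11.9784 = €14.97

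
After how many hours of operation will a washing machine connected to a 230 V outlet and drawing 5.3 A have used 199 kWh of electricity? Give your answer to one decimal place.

Power = 5.3 A × 230 V = 1219 W = 1.219 kW
Hours = 199 kWh ÷ 1.219 kW = 163.2 h

163.2 h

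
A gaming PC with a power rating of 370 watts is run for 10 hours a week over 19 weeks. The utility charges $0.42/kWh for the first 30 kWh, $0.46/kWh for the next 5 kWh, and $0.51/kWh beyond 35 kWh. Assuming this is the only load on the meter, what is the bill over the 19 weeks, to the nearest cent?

Runtime = 10 h/week × 19 weeks = 190 h
Energy = 0.37 kW × 190 h = 70.3 kWh
Tier 1 (0–30 kWh): 30 × $0.42 = $12.6
Tier 2 (30–35 kWh): 5 × $0.46 = $2.3
Above 35 kWh: 35.3 × $0.51 = $18.003
Bill = $32.90

$32.90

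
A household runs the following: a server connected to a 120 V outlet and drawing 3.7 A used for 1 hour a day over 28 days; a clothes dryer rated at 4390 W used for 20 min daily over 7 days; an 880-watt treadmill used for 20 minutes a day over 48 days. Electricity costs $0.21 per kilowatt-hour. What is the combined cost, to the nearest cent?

$7.72

server: Power = 3.7 A × 120 V = 444 W = 0.444 kW
server: Runtime = 1 h/day × 28 days = 28 h
server: 0.444 kW × 28 h = 12.432 kWh
clothes dryer: Runtime = 20 min × 7 = 140 min = 2.333333… h
clothes dryer: 4.39 kW × 2.333333… h = 10.243333… kWh
treadmill: Runtime = 20 min × 48 = 960 min = 16 h
treadmill: 0.88 kW × 16 h = 14.08 kWh
Total energy = 36.755333… kWh
Cost = 36.755333… × $0.21 = $7.72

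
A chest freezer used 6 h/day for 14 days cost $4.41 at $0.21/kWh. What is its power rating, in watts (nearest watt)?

Energy = $4.41 ÷ $0.21/kWh = 21 kWh
Runtime = 6 h/day × 14 days = 84 h
Power = 21 kWh ÷ 84 h = 0.25 kW = 250 W

250 W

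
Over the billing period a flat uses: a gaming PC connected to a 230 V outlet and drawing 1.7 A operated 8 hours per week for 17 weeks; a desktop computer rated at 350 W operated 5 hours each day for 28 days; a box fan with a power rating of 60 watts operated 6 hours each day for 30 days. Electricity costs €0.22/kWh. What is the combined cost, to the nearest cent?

gaming PC: Power = 1.7 A × 230 V = 391 W = 0.391 kW
gaming PC: Runtime = 8 h/week × 17 weeks = 136 h
gaming PC: 0.391 kW × 136 h = 53.176 kWh
desktop computer: Runtime = 5 h/day × 28 days = 140 h
desktop computer: 0.35 kW × 140 h = 49 kWh
box fan: Runtime = 6 h/day × 30 days = 180 h
box fan: 0.06 kW × 180 h = 10.8 kWh
Total energy = 112.976 kWh
Cost = 112.976 × €0.22 = €24.85

€24.85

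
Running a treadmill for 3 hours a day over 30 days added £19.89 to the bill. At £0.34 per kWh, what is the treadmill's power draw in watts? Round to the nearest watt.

650 W

Energy = £19.89 ÷ £0.34/kWh = 58.5 kWh
Runtime = 3 h/day × 30 days = 90 h
Power = 58.5 kWh ÷ 90 h = 0.65 kW = 650 W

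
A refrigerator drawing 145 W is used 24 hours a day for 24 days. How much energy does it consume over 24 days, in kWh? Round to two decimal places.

Runtime = 24 h × 24 = 576 h
Energy = 0.145 kW × 576 h = 83.52 kWh

83.52 kWh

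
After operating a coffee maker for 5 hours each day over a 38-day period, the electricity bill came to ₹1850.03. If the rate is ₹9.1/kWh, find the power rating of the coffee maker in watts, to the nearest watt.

1070 W

Energy = ₹1850.03 ÷ ₹9.1/kWh = 203.3 kWh
Runtime = 5 h/day × 38 days = 190 h
Power = 203.3 kWh ÷ 190 h = 1.07 kW = 1070 W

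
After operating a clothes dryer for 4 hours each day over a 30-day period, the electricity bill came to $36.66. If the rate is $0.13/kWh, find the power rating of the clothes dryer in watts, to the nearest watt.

2350 W

Energy = $36.66 ÷ $0.13/kWh = 282 kWh
Runtime = 4 h/day × 30 days = 120 h
Power = 282 kWh ÷ 120 h = 2.35 kW = 2350 W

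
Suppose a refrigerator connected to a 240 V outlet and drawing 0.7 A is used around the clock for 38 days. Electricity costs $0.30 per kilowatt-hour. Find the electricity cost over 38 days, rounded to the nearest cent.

$45.96

Power = 0.7 A × 240 V = 168 W = 0.168 kW
Runtime = 24 h × 38 = 912 h
Energy = 0.168 kW × 912 h = 153.216 kWh
Cost = 153.216 kWh × $0.30/kWh = $45.96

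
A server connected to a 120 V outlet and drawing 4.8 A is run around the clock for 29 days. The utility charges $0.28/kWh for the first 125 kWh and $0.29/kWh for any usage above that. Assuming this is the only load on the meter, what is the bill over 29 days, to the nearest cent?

$115.01

Power = 4.8 A × 120 V = 576 W = 0.576 kW
Runtime = 24 h × 29 = 696 h
Energy = 0.576 kW × 696 h = 400.896 kWh
Tier 1 (0–125 kWh): 125 × $0.28 = $35
Above 125 kWh: 275.896 × $0.29 = $80.00984
Bill = $115.01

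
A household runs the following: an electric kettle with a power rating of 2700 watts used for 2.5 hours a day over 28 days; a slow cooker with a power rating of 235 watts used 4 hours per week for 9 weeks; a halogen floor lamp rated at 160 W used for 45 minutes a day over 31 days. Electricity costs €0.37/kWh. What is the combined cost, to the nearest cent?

electric kettle: Runtime = 2.5 h/day × 28 days = 70 h
electric kettle: 2.7 kW × 70 h = 189 kWh
slow cooker: Runtime = 4 h/week × 9 weeks = 36 h
slow cooker: 0.235 kW × 36 h = 8.46 kWh
halogen floor lamp: Runtime = 45 min × 31 = 1395 min = 23.25 h
halogen floor lamp: 0.16 kW × 23.25 h = 3.72 kWh
Total energy = 201.18 kWh
Cost = 201.18 × €0.37 = €74.44

€74.44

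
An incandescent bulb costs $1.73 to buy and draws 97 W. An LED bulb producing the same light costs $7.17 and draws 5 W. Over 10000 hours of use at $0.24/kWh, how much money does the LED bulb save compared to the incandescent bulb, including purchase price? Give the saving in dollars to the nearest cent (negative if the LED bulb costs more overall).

incandescent bulb: $1.73 + (97/1000) kW × 10000 h × $0.24 = $1.73 + $232.8 = $234.53
LED bulb: $7.17 + (5/1000) kW × 10000 h × $0.24 = $7.17 + $12 = $19.17
Saving = $234.53 − $19.17 = $215.36

$215.36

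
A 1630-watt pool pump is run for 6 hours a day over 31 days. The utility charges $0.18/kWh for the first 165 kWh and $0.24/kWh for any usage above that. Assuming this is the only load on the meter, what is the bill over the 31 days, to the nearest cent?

Runtime = 6 h/day × 31 days = 186 h
Energy = 1.63 kW × 186 h = 303.18 kWh
Tier 1 (0–165 kWh): 165 × $0.18 = $29.7
Above 165 kWh: 138.18 × $0.24 = $33.1632
Bill = $62.86

$62.86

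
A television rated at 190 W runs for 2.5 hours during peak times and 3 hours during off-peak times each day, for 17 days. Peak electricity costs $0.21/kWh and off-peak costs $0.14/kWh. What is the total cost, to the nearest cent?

Peak energy = 0.19 kW × 2.5 h × 17 = 8.075 kWh
Off-peak energy = 0.19 kW × 3 h × 17 = 9.69 kWh
Cost = 8.075 × $0.21 + 9.69 × $0.14 = $1.69575 + $1.3566 = $3.05

$3.05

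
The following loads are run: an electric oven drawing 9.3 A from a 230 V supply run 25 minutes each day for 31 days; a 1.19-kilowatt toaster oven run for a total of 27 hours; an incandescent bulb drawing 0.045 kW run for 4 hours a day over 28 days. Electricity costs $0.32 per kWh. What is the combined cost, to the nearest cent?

$20.74

electric oven: Power = 9.3 A × 230 V = 2139 W = 2.139 kW
electric oven: Runtime = 25 min × 31 = 775 min = 12.916666… h
electric oven: 2.139 kW × 12.916666… h = 27.62875 kWh
toaster oven: 1.19 kW × 27 h = 32.13 kWh
incandescent bulb: Runtime = 4 h/day × 28 days = 112 h
incandescent bulb: 0.045 kW × 112 h = 5.04 kWh
Total energy = 64.79875 kWh
Cost = 64.79875 × $0.32 = $20.74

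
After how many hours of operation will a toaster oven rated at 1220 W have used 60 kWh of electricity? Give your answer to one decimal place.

Hours = 60 kWh ÷ 1.22 kW = 49.2 h

49.2 h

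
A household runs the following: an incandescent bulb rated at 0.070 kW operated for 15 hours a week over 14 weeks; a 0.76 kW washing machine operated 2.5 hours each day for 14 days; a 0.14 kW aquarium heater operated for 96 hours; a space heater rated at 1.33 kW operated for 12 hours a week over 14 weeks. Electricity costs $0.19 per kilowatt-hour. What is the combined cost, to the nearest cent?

incandescent bulb: Runtime = 15 h/week × 14 weeks = 210 h
incandescent bulb: 0.07 kW × 210 h = 14.7 kWh
washing machine: Runtime = 2.5 h/day × 14 days = 35 h
washing machine: 0.76 kW × 35 h = 26.6 kWh
aquarium heater: 0.14 kW × 96 h = 13.44 kWh
space heater: Runtime = 12 h/week × 14 weeks = 168 h
space heater: 1.33 kW × 168 h = 223.44 kWh
Total energy = 278.18 kWh
Cost = 278.18 × $0.19 = $52.85

$52.85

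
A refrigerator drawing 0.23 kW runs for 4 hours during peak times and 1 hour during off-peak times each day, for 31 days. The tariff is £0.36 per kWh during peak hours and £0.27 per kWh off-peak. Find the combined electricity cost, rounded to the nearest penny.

Peak energy = 0.23 kW × 4 h × 31 = 28.52 kWh
Off-peak energy = 0.23 kW × 1 h × 31 = 7.13 kWh
Cost = 28.52 × £0.36 + 7.13 × £0.27 = £10.2672 + £1.9251 = £12.19

£12.19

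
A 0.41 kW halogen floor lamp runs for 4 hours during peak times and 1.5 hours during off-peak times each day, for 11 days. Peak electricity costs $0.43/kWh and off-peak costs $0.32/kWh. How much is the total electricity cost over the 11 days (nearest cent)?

$9.92

Peak energy = 0.41 kW × 4 h × 11 = 18.04 kWh
Off-peak energy = 0.41 kW × 1.5 h × 11 = 6.765 kWh
Cost = 18.04 × $0.43 + 6.765 × $0.32 = $7.7572 + $2.1648 = $9.92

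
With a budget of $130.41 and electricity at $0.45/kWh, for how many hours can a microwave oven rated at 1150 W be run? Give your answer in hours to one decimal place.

252.0 h

Energy available = $130.41 ÷ $0.45/kWh = 289.8 kWh
Hours = 289.8 kWh ÷ 1.15 kW = 252.0 h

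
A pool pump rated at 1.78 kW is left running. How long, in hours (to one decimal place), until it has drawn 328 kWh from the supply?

Hours = 328 kWh ÷ 1.78 kW = 184.3 h

184.3 h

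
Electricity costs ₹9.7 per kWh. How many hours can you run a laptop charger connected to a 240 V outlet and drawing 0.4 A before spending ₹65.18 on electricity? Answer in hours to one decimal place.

Power = 0.4 A × 240 V = 96 W = 0.096 kW
Energy available = ₹65.18 ÷ ₹9.7/kWh = 6.7196 kWh
Hours = 6.7196 kWh ÷ 0.096 kW = 70.0 h

70.0 h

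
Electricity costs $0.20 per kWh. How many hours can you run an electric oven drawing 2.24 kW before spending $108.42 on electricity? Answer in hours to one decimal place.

242.0 h

Energy available = $108.42 ÷ $0.20/kWh = 542.1 kWh
Hours = 542.1 kWh ÷ 2.24 kW = 242.0 h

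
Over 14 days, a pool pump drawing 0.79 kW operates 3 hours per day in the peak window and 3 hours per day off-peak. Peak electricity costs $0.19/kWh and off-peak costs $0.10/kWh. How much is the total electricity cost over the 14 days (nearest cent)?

$9.62

Peak energy = 0.79 kW × 3 h × 14 = 33.18 kWh
Off-peak energy = 0.79 kW × 3 h × 14 = 33.18 kWh
Cost = 33.18 × $0.19 + 33.18 × $0.10 = $6.3042 + $3.318 = $9.62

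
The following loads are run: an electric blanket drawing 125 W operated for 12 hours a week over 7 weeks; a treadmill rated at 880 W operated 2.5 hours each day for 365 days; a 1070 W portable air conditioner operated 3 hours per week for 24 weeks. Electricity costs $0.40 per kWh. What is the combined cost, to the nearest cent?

electric blanket: Runtime = 12 h/week × 7 weeks = 84 h
electric blanket: 0.125 kW × 84 h = 10.5 kWh
treadmill: Runtime = 2.5 h/day × 365 days = 912.5 h
treadmill: 0.88 kW × 912.5 h = 803 kWh
portable air conditioner: Runtime = 3 h/week × 24 weeks = 72 h
portable air conditioner: 1.07 kW × 72 h = 77.04 kWh
Total energy = 890.54 kWh
Cost = 890.54 × $0.40 = $356.22

$356.22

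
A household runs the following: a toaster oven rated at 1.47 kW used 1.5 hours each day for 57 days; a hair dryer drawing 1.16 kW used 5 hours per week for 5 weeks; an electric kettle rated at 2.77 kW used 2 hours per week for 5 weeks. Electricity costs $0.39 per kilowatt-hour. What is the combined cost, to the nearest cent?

$71.13

toaster oven: Runtime = 1.5 h/day × 57 days = 85.5 h
toaster oven: 1.47 kW × 85.5 h = 125.685 kWh
hair dryer: Runtime = 5 h/week × 5 weeks = 25 h
hair dryer: 1.16 kW × 25 h = 29 kWh
electric kettle: Runtime = 2 h/week × 5 weeks = 10 h
electric kettle: 2.77 kW × 10 h = 27.7 kWh
Total energy = 182.385 kWh
Cost = 182.385 × $0.39 = $71.13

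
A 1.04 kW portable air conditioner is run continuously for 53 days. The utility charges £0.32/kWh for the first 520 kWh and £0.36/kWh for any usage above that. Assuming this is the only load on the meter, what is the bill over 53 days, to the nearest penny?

Runtime = 24 h × 53 = 1272 h
Energy = 1.04 kW × 1272 h = 1322.88 kWh
Tier 1 (0–520 kWh): 520 × £0.32 = £166.4
Above 520 kWh: 802.88 × £0.36 = £289.0368
Bill = £455.44

£455.44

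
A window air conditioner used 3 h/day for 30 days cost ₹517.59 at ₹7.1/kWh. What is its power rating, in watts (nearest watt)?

810 W

Energy = ₹517.59 ÷ ₹7.1/kWh = 72.9 kWh
Runtime = 3 h/day × 30 days = 90 h
Power = 72.9 kWh ÷ 90 h = 0.81 kW = 810 W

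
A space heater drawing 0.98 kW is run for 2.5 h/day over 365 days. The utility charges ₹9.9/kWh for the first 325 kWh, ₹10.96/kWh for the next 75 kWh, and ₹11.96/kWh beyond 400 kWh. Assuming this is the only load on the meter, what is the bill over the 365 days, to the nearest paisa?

Runtime = 2.5 h/day × 365 days = 912.5 h
Energy = 0.98 kW × 912.5 h = 894.25 kWh
Tier 1 (0–325 kWh): 325 × ₹9.9 = ₹3217.5
Tier 2 (325–400 kWh): 75 × ₹10.96 = ₹822
Above 400 kWh: 494.25 × ₹11.96 = ₹5911.23
Bill = ₹9950.73

₹9950.73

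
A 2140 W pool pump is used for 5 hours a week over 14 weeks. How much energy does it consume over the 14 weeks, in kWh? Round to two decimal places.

Runtime = 5 h/week × 14 weeks = 70 h
Energy = 2.14 kW × 70 h = 149.8 kWh

149.80 kWh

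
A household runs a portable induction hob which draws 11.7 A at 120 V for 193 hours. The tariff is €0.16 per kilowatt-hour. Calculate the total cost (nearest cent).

Power = 11.7 A × 120 V = 1404 W = 1.404 kW
Energy = 1.404 kW × 193 h = 270.972 kWh
Cost = 270.972 kWh × €0.16/kWh = €43.36

€43.36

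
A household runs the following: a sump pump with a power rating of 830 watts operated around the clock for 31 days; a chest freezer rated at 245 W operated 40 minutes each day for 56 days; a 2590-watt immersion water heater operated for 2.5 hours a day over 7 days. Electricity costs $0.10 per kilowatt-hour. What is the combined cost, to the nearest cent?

$67.20

sump pump: Runtime = 24 h × 31 = 744 h
sump pump: 0.83 kW × 744 h = 617.52 kWh
chest freezer: Runtime = 40 min × 56 = 2240 min = 37.333333… h
chest freezer: 0.245 kW × 37.333333… h = 9.146666… kWh
immersion water heater: Runtime = 2.5 h/day × 7 days = 17.5 h
immersion water heater: 2.59 kW × 17.5 h = 45.325 kWh
Total energy = 671.991666… kWh
Cost = 671.991666… × $0.10 = $67.20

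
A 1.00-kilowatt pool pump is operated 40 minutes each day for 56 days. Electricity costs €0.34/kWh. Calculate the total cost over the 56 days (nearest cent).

Runtime = 40 min × 56 = 2240 min = 37.333333… h
Energy = 1 kW × 37.333333… h = 37.333333… kWh
Cost = 37.333333… kWh × €0.34/kWh = €12.69

€12.69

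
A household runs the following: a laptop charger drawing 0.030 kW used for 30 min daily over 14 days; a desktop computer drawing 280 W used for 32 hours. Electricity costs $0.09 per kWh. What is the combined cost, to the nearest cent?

laptop charger: Runtime = 30 min × 14 = 420 min = 7 h
laptop charger: 0.03 kW × 7 h = 0.21 kWh
desktop computer: 0.28 kW × 32 h = 8.96 kWh
Total energy = 9.17 kWh
Cost = 9.17 × $0.09 = $0.83

$0.83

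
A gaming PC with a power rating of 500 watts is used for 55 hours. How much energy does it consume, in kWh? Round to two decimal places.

Energy = 0.5 kW × 55 h = 27.5 kWh

27.50 kWh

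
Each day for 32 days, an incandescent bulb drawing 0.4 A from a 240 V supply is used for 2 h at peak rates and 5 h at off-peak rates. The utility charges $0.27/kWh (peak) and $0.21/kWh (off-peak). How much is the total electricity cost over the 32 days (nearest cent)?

$4.88

Power = 0.4 A × 240 V = 96 W = 0.096 kW
Peak energy = 0.096 kW × 2 h × 32 = 6.144 kWh
Off-peak energy = 0.096 kW × 5 h × 32 = 15.36 kWh
Cost = 6.144 × $0.27 + 15.36 × $0.21 = $1.65888 + $3.2256 = $4.88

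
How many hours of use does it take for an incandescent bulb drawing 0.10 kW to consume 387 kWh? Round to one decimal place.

Hours = 387 kWh ÷ 0.1 kW = 3870.0 h

3870.0 h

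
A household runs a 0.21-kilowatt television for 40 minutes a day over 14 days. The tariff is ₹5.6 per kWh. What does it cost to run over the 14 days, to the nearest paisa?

Runtime = 40 min × 14 = 560 min = 9.333333… h
Energy = 0.21 kW × 9.333333… h = 1.96 kWh
Cost = 1.96 kWh × ₹5.6/kWh = ₹10.98

₹10.98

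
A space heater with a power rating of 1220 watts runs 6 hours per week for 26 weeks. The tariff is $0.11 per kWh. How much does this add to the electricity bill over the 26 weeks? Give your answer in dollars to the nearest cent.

Runtime = 6 h/week × 26 weeks = 156 h
Energy = 1.22 kW × 156 h = 190.32 kWh
Cost = 190.32 kWh × $0.11/kWh = $20.94

$20.94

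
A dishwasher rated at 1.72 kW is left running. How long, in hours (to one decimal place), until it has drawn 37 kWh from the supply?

21.5 h

Hours = 37 kWh ÷ 1.72 kW = 21.5 h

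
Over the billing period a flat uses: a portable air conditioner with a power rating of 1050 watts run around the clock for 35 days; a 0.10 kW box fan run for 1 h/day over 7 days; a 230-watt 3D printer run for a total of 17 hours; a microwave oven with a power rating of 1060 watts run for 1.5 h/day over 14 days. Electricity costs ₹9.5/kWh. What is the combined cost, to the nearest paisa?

₹8634.27

portable air conditioner: Runtime = 24 h × 35 = 840 h
portable air conditioner: 1.05 kW × 840 h = 882 kWh
box fan: Runtime = 1 h/day × 7 days = 7 h
box fan: 0.1 kW × 7 h = 0.7 kWh
3D printer: 0.23 kW × 17 h = 3.91 kWh
microwave oven: Runtime = 1.5 h/day × 14 days = 21 h
microwave oven: 1.06 kW × 21 h = 22.26 kWh
Total energy = 908.87 kWh
Cost = 908.87 × ₹9.5 = ₹8634.27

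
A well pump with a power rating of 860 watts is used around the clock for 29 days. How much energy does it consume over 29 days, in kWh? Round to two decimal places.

598.56 kWh

Runtime = 24 h × 29 = 696 h
Energy = 0.86 kW × 696 h = 598.56 kWh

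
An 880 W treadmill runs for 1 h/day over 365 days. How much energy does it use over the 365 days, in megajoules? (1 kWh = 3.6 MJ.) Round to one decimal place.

Runtime = 1 h/day × 365 days = 365 h
Energy = 0.88 kW × 365 h = 321.2 kWh
= 321.2 × 3.6 MJ = 1156.3 MJ

1156.3 MJ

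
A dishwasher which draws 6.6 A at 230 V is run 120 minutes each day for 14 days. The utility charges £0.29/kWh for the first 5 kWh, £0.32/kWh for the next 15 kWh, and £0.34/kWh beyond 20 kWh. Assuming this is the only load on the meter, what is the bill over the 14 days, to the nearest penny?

£13.90

Power = 6.6 A × 230 V = 1518 W = 1.518 kW
Runtime = 120 min × 14 = 1680 min = 28 h
Energy = 1.518 kW × 28 h = 42.504 kWh
Tier 1 (0–5 kWh): 5 × £0.29 = £1.45
Tier 2 (5–20 kWh): 15 × £0.32 = £4.8
Above 20 kWh: 22.504 × £0.34 = £7.65136
Bill = £13.90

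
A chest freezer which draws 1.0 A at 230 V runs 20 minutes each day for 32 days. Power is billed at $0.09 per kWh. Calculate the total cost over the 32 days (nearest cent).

Power = 1.0 A × 230 V = 230 W = 0.23 kW
Runtime = 20 min × 32 = 640 min = 10.666666… h
Energy = 0.23 kW × 10.666666… h = 2.453333… kWh
Cost = 2.453333… kWh × $0.09/kWh = $0.22

$0.22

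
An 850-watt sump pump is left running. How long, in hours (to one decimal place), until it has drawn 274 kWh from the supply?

Hours = 274 kWh ÷ 0.85 kW = 322.4 h

322.4 h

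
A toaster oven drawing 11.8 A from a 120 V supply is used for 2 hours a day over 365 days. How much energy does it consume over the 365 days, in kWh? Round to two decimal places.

1033.68 kWh

Power = 11.8 A × 120 V = 1416 W = 1.416 kW
Runtime = 2 h/day × 365 days = 730 h
Energy = 1.416 kW × 730 h = 1033.68 kWh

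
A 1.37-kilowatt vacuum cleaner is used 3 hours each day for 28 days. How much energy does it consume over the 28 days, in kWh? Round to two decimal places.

115.08 kWh

Runtime = 3 h/day × 28 days = 84 h
Energy = 1.37 kW × 84 h = 115.08 kWh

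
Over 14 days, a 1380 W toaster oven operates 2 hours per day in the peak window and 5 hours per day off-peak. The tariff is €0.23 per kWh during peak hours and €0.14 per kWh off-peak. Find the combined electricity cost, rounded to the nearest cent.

Peak energy = 1.38 kW × 2 h × 14 = 38.64 kWh
Off-peak energy = 1.38 kW × 5 h × 14 = 96.6 kWh
Cost = 38.64 × €0.23 + 96.6 × €0.14 = €8.8872 + €13.524 = €22.41

€22.41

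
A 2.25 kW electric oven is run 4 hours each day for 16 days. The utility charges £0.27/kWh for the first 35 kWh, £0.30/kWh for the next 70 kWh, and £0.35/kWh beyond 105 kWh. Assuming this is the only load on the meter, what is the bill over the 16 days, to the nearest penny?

£44.10

Runtime = 4 h/day × 16 days = 64 h
Energy = 2.25 kW × 64 h = 144 kWh
Tier 1 (0–35 kWh): 35 × £0.27 = £9.45
Tier 2 (35–105 kWh): 70 × £0.30 = £21
Above 105 kWh: 39 × £0.35 = £13.65
Bill = £44.10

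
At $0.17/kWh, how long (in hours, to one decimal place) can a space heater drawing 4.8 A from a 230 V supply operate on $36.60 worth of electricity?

Power = 4.8 A × 230 V = 1104 W = 1.104 kW
Energy available = $36.60 ÷ $0.17/kWh = 215.2941 kWh
Hours = 215.2941 kWh ÷ 1.104 kW = 195.0 h

195.0 h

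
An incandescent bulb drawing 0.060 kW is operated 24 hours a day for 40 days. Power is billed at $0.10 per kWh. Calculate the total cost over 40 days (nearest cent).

$5.76

Runtime = 24 h × 40 = 960 h
Energy = 0.06 kW × 960 h = 57.6 kWh
Cost = 57.6 kWh × $0.10/kWh = $5.76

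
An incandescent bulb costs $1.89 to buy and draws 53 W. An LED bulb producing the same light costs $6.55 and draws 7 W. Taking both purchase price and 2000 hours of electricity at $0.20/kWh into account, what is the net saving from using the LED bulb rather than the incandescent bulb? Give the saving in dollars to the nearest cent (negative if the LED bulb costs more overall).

incandescent bulb: $1.89 + (53/1000) kW × 2000 h × $0.20 = $1.89 + $21.2 = $23.09
LED bulb: $6.55 + (7/1000) kW × 2000 h × $0.20 = $6.55 + $2.8 = $9.35
Saving = $23.09 − $9.35 = $13.74

$13.74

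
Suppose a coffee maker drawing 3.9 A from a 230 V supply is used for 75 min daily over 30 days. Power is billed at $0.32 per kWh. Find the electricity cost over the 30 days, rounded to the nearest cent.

$10.76

Power = 3.9 A × 230 V = 897 W = 0.897 kW
Runtime = 75 min × 30 = 2250 min = 37.5 h
Energy = 0.897 kW × 37.5 h = 33.6375 kWh
Cost = 33.6375 kWh × $0.32/kWh = $10.76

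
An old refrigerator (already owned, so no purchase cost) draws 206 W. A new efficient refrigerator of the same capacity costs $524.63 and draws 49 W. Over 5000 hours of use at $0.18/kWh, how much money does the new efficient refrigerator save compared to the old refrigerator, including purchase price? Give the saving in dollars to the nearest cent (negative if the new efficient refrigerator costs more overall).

-$383.33

old refrigerator: $0.00 + (206/1000) kW × 5000 h × $0.18 = $0.00 + $185.4 = $185.4
new efficient refrigerator: $524.63 + (49/1000) kW × 5000 h × $0.18 = $524.63 + $44.1 = $568.73
Saving = $185.4 − $568.73 = −$383.33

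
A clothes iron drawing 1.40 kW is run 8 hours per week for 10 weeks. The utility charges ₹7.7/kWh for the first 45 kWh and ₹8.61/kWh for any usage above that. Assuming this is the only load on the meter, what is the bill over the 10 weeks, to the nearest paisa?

₹923.37

Runtime = 8 h/week × 10 weeks = 80 h
Energy = 1.4 kW × 80 h = 112 kWh
Tier 1 (0–45 kWh): 45 × ₹7.7 = ₹346.5
Above 45 kWh: 67 × ₹8.61 = ₹576.87
Bill = ₹923.37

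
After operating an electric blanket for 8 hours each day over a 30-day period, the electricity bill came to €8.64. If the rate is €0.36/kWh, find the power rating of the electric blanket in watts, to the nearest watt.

Energy = €8.64 ÷ €0.36/kWh = 24 kWh
Runtime = 8 h/day × 30 days = 240 h
Power = 24 kWh ÷ 240 h = 0.1 kW = 100 W

100 W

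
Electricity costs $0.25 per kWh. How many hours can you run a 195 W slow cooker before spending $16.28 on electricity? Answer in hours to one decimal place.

Energy available = $16.28 ÷ $0.25/kWh = 65.12 kWh
Hours = 65.12 kWh ÷ 0.195 kW = 333.9 h

333.9 h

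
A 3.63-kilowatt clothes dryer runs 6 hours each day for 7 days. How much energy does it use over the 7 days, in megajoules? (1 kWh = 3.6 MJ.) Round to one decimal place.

548.9 MJ

Runtime = 6 h/day × 7 days = 42 h
Energy = 3.63 kW × 42 h = 152.46 kWh
= 152.46 × 3.6 MJ = 548.9 MJ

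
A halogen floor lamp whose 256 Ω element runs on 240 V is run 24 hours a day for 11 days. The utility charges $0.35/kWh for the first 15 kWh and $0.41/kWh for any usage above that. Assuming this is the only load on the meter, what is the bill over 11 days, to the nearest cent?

Power = V²/R = 240²/256 = 225 W = 0.225 kW
Runtime = 24 h × 11 = 264 h
Energy = 0.225 kW × 264 h = 59.4 kWh
Tier 1 (0–15 kWh): 15 × $0.35 = $5.25
Above 15 kWh: 44.4 × $0.41 = $18.204
Bill = $23.45

$23.45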